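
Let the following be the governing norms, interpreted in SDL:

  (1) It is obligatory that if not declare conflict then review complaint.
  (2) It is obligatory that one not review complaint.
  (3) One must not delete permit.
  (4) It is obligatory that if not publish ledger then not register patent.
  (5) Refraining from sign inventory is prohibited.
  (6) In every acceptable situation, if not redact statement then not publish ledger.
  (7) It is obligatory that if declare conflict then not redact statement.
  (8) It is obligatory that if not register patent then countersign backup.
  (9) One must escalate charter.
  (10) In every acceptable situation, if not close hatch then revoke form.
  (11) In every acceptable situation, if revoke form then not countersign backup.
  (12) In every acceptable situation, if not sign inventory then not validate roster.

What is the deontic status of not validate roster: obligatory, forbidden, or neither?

Premise 12 is O(¬sign_inventory → ¬validate_roster), but O(¬sign_inventory) is not derivable from the premises, so it does not yield O(¬validate_roster).
No premise or chain of K-axiom applications forces O(¬validate_roster), and none forces O(validate_roster). So ¬validate_roster is neither obligatory nor forbidden under these norms.

Neither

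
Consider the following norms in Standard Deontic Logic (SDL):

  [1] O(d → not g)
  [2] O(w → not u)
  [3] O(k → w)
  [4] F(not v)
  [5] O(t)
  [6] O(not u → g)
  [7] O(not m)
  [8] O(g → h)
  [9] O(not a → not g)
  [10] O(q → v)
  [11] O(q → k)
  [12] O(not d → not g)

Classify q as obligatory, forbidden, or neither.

Premises 12 and 1 are O(not d → not g) and O(d → not g); every ideal world satisfies not d or d, so in either case not g holds — hence O(not g).
Premise 6, O(not u → g), contraposes to O(not g → u); with O(not g) we get O(u).
The contrapositive of premise 2 (O(w → not u)) is O(u → not w), and O(u) is already established, so O(not w).
Premise 3 is O(k → w); contrapositively O(not w → not k). Since O(not w) holds, K gives O(not k).
Premise 11 is O(q → k); contrapositively O(not k → not q). Since O(not k) holds, K gives O(not q).
Premises 4, 5, 7, 8, 9, 10 do not contribute to this derivation.
Thus O(not q), which is F(q): q is forbidden.

Forbidden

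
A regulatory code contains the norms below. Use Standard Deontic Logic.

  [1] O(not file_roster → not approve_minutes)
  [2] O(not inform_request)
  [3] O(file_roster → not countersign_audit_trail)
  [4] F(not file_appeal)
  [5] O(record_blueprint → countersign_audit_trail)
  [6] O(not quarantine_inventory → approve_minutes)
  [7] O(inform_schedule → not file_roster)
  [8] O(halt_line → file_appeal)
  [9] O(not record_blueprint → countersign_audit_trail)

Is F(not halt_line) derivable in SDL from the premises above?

No

Premise 8 is O(halt_line → file_appeal); even if O(file_appeal) held, inferring O(halt_line) would be affirming the consequent — invalid.
No other premise forces O(halt_line). An ideal world satisfying every premise can still have not halt_line true, so F(not halt_line) is not derivable.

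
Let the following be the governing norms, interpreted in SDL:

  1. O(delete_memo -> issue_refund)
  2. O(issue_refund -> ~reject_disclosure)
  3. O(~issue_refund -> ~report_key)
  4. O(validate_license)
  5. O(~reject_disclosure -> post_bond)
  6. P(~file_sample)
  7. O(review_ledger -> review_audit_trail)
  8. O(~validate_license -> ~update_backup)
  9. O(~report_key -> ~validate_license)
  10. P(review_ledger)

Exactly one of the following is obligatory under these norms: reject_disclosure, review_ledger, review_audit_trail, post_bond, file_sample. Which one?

post_bond

Premise 4 states O(validate_license) outright.
Premise 9, O(~report_key -> ~validate_license), contraposes to O(validate_license -> report_key); with O(validate_license) we get O(report_key).
Premise 3 is O(~issue_refund -> ~report_key); contrapositively O(report_key -> issue_refund). Since O(report_key) holds, K gives O(issue_refund).
With premise 2, O(issue_refund -> ~reject_disclosure), the K-axiom yields O(~reject_disclosure).
With premise 5, O(~reject_disclosure -> post_bond), the K-axiom yields O(post_bond).
So O(post_bond) holds — post_bond is obligatory. None of the other listed options is made obligatory by any chain of premises.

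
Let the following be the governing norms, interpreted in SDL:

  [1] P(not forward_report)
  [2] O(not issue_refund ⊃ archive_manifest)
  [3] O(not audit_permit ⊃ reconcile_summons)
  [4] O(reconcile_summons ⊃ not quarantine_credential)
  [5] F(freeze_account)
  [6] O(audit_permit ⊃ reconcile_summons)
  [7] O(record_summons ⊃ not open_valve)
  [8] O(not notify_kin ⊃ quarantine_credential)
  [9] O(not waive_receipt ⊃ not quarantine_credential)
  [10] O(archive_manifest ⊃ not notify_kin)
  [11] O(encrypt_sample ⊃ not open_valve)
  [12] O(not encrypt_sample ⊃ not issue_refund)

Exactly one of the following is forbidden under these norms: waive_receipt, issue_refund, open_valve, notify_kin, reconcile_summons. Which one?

Premises 6 and 3 are O(audit_permit ⊃ reconcile_summons) and O(not audit_permit ⊃ reconcile_summons); every ideal world satisfies audit_permit or not audit_permit, so in either case reconcile_summons holds — hence O(reconcile_summons).
Applying K to premise 4 (O(reconcile_summons ⊃ not quarantine_credential)) and O(reconcile_summons) yields O(not quarantine_credential).
Premise 8, O(not notify_kin ⊃ quarantine_credential), contraposes to O(not quarantine_credential ⊃ notify_kin); with O(not quarantine_credential) we get O(notify_kin).
Premise 10 is O(archive_manifest ⊃ not notify_kin); contrapositively O(notify_kin ⊃ not archive_manifest). Since O(notify_kin) holds, K gives O(not archive_manifest).
Premise 2, O(not issue_refund ⊃ archive_manifest), contraposes to O(not archive_manifest ⊃ issue_refund); with O(not archive_manifest) we get O(issue_refund).
Premise 12, O(not encrypt_sample ⊃ not issue_refund), contraposes to O(issue_refund ⊃ encrypt_sample); with O(issue_refund) we get O(encrypt_sample).
Applying K to premise 11 (O(encrypt_sample ⊃ not open_valve)) and O(encrypt_sample) yields O(not open_valve).
So O(not open_valve) holds, i.e. open_valve is forbidden. None of the other listed options is forbidden under the premises.

open_valve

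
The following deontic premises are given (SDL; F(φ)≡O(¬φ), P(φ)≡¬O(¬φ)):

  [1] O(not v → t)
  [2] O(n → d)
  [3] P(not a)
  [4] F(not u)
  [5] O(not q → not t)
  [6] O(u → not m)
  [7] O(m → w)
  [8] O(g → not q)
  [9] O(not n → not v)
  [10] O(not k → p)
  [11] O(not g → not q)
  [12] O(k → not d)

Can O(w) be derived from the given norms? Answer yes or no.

No

Premise 7 is O(m → w), but O(m) is not derivable from the premises, so it does not yield O(w).
No other premise forces O(w). An ideal world satisfying every premise can still have w false, so O(w) is not derivable.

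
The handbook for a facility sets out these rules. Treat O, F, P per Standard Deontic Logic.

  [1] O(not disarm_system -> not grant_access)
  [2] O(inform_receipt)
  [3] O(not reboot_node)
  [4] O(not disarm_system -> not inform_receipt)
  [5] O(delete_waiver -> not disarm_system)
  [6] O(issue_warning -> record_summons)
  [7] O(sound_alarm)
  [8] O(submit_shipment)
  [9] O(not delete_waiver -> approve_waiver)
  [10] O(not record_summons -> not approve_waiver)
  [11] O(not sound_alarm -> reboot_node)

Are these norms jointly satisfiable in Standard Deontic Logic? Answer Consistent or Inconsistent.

Premise 11 is O(not sound_alarm -> reboot_node), but O(not sound_alarm) is not derivable from the premises, so it does not yield O(reboot_node).
So O(reboot_node) is not derivable, and the apparent clash with O(not reboot_node) does not arise.
A world satisfying every obligation exists (e.g. approve_waiver=true, delete_waiver=false, disarm_system=true, grant_access=false, inform_receipt=true, issue_warning=false, reboot_node=false, record_summons=true, sound_alarm=true, submit_shipment=true); no atom is both obligatory and forbidden, so the set is consistent.

Consistent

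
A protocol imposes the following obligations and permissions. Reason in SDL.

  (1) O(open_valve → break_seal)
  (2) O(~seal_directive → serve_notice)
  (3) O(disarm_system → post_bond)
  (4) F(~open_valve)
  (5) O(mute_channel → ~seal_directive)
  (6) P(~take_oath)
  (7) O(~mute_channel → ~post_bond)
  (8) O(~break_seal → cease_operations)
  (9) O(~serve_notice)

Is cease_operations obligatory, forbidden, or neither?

Premise 8 is O(~break_seal → cease_operations), but O(~break_seal) is not derivable from the premises, so it does not yield O(cease_operations).
No premise or chain of K-axiom applications forces O(cease_operations), and none forces O(~cease_operations). So cease_operations is neither obligatory nor forbidden under these norms.

Neither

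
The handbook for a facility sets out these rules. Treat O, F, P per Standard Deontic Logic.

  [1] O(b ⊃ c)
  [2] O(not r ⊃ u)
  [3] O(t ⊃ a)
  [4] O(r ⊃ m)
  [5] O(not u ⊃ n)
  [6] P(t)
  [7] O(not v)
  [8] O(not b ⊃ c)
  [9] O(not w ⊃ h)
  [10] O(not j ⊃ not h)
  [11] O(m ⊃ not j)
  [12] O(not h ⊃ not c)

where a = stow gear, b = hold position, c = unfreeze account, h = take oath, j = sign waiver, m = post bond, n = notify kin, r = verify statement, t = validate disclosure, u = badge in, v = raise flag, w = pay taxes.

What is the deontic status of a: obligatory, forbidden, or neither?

Premise 3 is O(t ⊃ a), but O(t) is not derivable from the premises (the permission P(t) asserts only not O(not t), not O(t)), so it does not yield O(a).
No premise or chain of K-axiom applications forces O(a), and none forces O(not a). So a is neither obligatory nor forbidden under these norms.

Neither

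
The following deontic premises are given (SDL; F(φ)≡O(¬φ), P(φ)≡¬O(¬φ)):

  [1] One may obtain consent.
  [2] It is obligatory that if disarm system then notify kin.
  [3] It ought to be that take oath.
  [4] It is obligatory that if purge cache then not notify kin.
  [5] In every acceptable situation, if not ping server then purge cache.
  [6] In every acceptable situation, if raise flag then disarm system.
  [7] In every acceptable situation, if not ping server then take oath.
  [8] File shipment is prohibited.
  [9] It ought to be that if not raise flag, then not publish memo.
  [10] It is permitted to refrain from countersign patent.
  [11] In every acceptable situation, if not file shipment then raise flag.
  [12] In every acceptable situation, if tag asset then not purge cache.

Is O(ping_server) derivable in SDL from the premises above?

Premise 8, F(file_shipment), is equivalent to O(¬file_shipment).
With premise 11, O(¬file_shipment → raise_flag), the K-axiom yields O(raise_flag).
Applying K to premise 6 (O(raise_flag → disarm_system)) and O(raise_flag) yields O(disarm_system).
From O(disarm_system) and premise 2, O(disarm_system → notify_kin), we obtain O(notify_kin).
The contrapositive of premise 4 (O(purge_cache → ¬notify_kin)) is O(notify_kin → ¬purge_cache), and O(notify_kin) is already established, so O(¬purge_cache).
Premise 5 is O(¬ping_server → purge_cache); contrapositively O(¬purge_cache → ping_server). Since O(¬purge_cache) holds, K gives O(ping_server).
Premises 1, 3, 7, 9, 10, 12 do not contribute to this derivation.
So O(ping_server) follows.

Yes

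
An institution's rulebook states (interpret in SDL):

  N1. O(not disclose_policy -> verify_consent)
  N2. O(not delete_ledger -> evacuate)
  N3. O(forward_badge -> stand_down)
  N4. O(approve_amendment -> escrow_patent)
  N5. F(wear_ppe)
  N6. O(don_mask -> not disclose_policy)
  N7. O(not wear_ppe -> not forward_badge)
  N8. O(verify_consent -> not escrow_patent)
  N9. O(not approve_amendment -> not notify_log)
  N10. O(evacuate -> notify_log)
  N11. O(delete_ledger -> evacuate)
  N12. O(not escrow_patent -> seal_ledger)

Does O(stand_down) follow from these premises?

No

Premise 3 is O(forward_badge -> stand_down), but O(forward_badge) is not derivable from the premises, so it does not yield O(stand_down).
No other premise forces O(stand_down). An ideal world satisfying every premise can still have stand_down false, so O(stand_down) is not derivable.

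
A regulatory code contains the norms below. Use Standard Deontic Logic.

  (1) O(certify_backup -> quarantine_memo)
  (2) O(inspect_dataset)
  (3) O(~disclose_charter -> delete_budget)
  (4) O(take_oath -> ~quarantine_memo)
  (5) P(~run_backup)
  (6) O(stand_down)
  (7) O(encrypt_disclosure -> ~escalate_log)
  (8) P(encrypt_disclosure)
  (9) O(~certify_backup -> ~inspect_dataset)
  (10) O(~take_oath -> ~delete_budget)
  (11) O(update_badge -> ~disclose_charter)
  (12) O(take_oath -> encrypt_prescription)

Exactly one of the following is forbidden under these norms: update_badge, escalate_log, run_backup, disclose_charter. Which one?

Premise 2 gives O(inspect_dataset).
Premise 9 is O(~certify_backup -> ~inspect_dataset); contrapositively O(inspect_dataset -> certify_backup). Since O(inspect_dataset) holds, K gives O(certify_backup).
Premise 1 is O(certify_backup -> quarantine_memo); since O(certify_backup), deontic closure gives O(quarantine_memo).
Premise 4 is O(take_oath -> ~quarantine_memo); contrapositively O(quarantine_memo -> ~take_oath). Since O(quarantine_memo) holds, K gives O(~take_oath).
From O(~take_oath) and premise 10, O(~take_oath -> ~delete_budget), we obtain O(~delete_budget).
Premise 3, O(~disclose_charter -> delete_budget), contraposes to O(~delete_budget -> disclose_charter); with O(~delete_budget) we get O(disclose_charter).
Premise 11, O(update_badge -> ~disclose_charter), contraposes to O(disclose_charter -> ~update_badge); with O(disclose_charter) we get O(~update_badge).
So O(~update_badge) holds, i.e. update_badge is forbidden. None of the other listed options is forbidden under the premises.

update_badge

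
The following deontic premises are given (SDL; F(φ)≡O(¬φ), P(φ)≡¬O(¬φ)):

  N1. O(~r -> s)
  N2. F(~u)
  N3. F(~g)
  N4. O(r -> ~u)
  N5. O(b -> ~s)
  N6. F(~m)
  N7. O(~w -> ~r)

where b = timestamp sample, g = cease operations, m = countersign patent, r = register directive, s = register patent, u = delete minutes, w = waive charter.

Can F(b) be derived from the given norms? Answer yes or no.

Yes

F(~u) at premise 2 means O(u).
The contrapositive of premise 4 (O(r -> ~u)) is O(u -> ~r), and O(u) is already established, so O(~r).
From O(~r) and premise 1, O(~r -> s), we obtain O(s).
Premise 5, O(b -> ~s), contraposes to O(s -> ~b); with O(s) we get O(~b).
Premises 3, 6, 7 do not contribute to this derivation.
So O(~b) holds, i.e. F(b). The claim follows.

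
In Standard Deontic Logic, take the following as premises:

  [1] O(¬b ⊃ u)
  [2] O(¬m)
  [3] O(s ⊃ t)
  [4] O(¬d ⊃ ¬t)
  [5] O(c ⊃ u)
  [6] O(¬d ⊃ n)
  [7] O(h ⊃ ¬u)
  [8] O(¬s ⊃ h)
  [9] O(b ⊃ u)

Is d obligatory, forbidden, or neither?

Premises 1 and 9 are O(¬b ⊃ u) and O(b ⊃ u); every ideal world satisfies ¬b or b, so in either case u holds — hence O(u).
Premise 7 is O(h ⊃ ¬u); contrapositively O(u ⊃ ¬h). Since O(u) holds, K gives O(¬h).
Premise 8 is O(¬s ⊃ h); contrapositively O(¬h ⊃ s). Since O(¬h) holds, K gives O(s).
Premise 3 is O(s ⊃ t); since O(s), deontic closure gives O(t).
Premise 4, O(¬d ⊃ ¬t), contraposes to O(t ⊃ d); with O(t) we get O(d).
Premises 2, 5, 6 do not contribute to this derivation.
Hence d is obligatory.

Obligatory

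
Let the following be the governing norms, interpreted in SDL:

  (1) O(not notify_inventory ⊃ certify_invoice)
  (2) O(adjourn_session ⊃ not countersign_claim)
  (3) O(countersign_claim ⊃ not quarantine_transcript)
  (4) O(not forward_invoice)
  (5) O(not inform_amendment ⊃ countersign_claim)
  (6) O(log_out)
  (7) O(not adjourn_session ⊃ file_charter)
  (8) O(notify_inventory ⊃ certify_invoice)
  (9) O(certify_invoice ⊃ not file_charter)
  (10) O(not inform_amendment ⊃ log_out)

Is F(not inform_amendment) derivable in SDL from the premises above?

Yes

Premises 1 and 8 are O(not notify_inventory ⊃ certify_invoice) and O(notify_inventory ⊃ certify_invoice); every ideal world satisfies not notify_inventory or notify_inventory, so in either case certify_invoice holds — hence O(certify_invoice).
With premise 9, O(certify_invoice ⊃ not file_charter), the K-axiom yields O(not file_charter).
The contrapositive of premise 7 (O(not adjourn_session ⊃ file_charter)) is O(not file_charter ⊃ adjourn_session), and O(not file_charter) is already established, so O(adjourn_session).
Premise 2 is O(adjourn_session ⊃ not countersign_claim); since O(adjourn_session), deontic closure gives O(not countersign_claim).
The contrapositive of premise 5 (O(not inform_amendment ⊃ countersign_claim)) is O(not countersign_claim ⊃ inform_amendment), and O(not countersign_claim) is already established, so O(inform_amendment).
Premises 3, 4, 6, 10 do not contribute to this derivation.
So O(inform_amendment) holds, i.e. F(not inform_amendment). The claim follows.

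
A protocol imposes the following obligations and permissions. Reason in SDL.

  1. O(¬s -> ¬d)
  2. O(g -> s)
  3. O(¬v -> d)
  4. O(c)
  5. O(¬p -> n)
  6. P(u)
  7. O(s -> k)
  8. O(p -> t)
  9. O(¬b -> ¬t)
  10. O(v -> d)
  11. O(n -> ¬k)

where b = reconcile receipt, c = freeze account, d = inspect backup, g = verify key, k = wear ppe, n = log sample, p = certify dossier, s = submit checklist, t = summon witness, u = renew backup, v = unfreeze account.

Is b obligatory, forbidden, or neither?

Obligatory

By case analysis on ¬v: premise 3 gives O(¬v -> d) and premise 10 gives O(v -> d), so O(d) either way.
Premise 1 is O(¬s -> ¬d); contrapositively O(d -> s). Since O(d) holds, K gives O(s).
Premise 7 is O(s -> k); since O(s), deontic closure gives O(k).
Premise 11, O(n -> ¬k), contraposes to O(k -> ¬n); with O(k) we get O(¬n).
Premise 5, O(¬p -> n), contraposes to O(¬n -> p); with O(¬n) we get O(p).
Premise 8 is O(p -> t); since O(p), deontic closure gives O(t).
The contrapositive of premise 9 (O(¬b -> ¬t)) is O(t -> b), and O(t) is already established, so O(b).
Premises 2, 4, 6 do not contribute to this derivation.
Hence b is obligatory.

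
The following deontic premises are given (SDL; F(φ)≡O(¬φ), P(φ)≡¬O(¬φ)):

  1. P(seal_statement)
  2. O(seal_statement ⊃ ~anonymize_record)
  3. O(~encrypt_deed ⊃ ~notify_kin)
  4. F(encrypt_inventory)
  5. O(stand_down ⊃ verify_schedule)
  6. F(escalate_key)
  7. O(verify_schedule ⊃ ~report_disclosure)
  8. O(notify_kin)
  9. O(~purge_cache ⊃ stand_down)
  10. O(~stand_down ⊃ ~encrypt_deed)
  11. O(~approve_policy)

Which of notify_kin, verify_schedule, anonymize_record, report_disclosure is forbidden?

From premise 8 we have O(notify_kin).
The contrapositive of premise 3 (O(~encrypt_deed ⊃ ~notify_kin)) is O(notify_kin ⊃ encrypt_deed), and O(notify_kin) is already established, so O(encrypt_deed).
The contrapositive of premise 10 (O(~stand_down ⊃ ~encrypt_deed)) is O(encrypt_deed ⊃ stand_down), and O(encrypt_deed) is already established, so O(stand_down).
Applying K to premise 5 (O(stand_down ⊃ verify_schedule)) and O(stand_down) yields O(verify_schedule).
From O(verify_schedule) and premise 7, O(verify_schedule ⊃ ~report_disclosure), we obtain O(~report_disclosure).
So O(~report_disclosure) holds, i.e. report_disclosure is forbidden. None of the other listed options is forbidden under the premises.

report_disclosure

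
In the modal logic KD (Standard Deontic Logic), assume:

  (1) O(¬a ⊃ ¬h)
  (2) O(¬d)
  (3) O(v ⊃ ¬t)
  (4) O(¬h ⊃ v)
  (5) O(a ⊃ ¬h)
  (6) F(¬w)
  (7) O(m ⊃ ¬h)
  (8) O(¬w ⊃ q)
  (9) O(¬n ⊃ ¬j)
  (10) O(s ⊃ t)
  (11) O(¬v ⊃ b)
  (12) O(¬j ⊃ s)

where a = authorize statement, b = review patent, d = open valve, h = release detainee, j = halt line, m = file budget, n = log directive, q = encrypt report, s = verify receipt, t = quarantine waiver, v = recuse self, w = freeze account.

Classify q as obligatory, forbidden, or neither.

Premise 8 is O(¬w ⊃ q), but O(¬w) is not derivable from the premises, so it does not yield O(q).
No premise or chain of K-axiom applications forces O(q), and none forces O(¬q). So q is neither obligatory nor forbidden under these norms.

Neither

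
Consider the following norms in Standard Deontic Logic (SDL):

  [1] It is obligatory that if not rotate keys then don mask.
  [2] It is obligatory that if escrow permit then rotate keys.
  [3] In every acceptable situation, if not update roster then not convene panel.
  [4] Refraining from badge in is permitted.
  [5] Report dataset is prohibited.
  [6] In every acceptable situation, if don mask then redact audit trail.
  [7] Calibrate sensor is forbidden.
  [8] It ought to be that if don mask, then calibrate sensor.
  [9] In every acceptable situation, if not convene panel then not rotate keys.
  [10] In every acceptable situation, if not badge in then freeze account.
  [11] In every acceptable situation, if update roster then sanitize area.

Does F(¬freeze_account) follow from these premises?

Premise 10 is O(¬badge_in → freeze_account), but O(¬badge_in) is not derivable from the premises (the permission P(¬badge_in) asserts only ¬O(badge_in), not O(¬badge_in)), so it does not yield O(freeze_account).
No other premise forces O(freeze_account). An ideal world satisfying every premise can still have ¬freeze_account true, so F(¬freeze_account) is not derivable.

No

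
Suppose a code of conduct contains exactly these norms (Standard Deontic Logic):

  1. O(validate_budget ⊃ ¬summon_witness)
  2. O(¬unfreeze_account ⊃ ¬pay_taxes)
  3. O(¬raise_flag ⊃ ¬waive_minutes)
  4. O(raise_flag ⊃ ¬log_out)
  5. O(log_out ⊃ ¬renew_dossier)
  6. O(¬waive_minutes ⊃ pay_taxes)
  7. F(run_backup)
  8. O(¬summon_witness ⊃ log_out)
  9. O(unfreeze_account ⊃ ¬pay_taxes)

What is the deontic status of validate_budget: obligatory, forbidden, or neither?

Premises 9 and 2 cover both cases: O(unfreeze_account ⊃ ¬pay_taxes) and O(¬unfreeze_account ⊃ ¬pay_taxes). Since unfreeze_account ∨ ¬unfreeze_account is a tautology, O(¬pay_taxes) follows.
Premise 6, O(¬waive_minutes ⊃ pay_taxes), contraposes to O(¬pay_taxes ⊃ waive_minutes); with O(¬pay_taxes) we get O(waive_minutes).
Premise 3 is O(¬raise_flag ⊃ ¬waive_minutes); contrapositively O(waive_minutes ⊃ raise_flag). Since O(waive_minutes) holds, K gives O(raise_flag).
Applying K to premise 4 (O(raise_flag ⊃ ¬log_out)) and O(raise_flag) yields O(¬log_out).
Premise 8 is O(¬summon_witness ⊃ log_out); contrapositively O(¬log_out ⊃ summon_witness). Since O(¬log_out) holds, K gives O(summon_witness).
Premise 1 is O(validate_budget ⊃ ¬summon_witness); contrapositively O(summon_witness ⊃ ¬validate_budget). Since O(summon_witness) holds, K gives O(¬validate_budget).
Premises 5, 7 do not contribute to this derivation.
Thus O(¬validate_budget), which is F(validate_budget): validate_budget is forbidden.

Forbidden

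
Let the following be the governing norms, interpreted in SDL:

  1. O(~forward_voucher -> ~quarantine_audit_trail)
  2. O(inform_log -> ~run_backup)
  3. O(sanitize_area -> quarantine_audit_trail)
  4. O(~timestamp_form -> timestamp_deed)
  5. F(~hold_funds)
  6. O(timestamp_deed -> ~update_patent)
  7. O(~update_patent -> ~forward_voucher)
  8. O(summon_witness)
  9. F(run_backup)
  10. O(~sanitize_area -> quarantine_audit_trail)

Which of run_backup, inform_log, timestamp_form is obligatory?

Premises 3 and 10 are O(sanitize_area -> quarantine_audit_trail) and O(~sanitize_area -> quarantine_audit_trail); every ideal world satisfies sanitize_area or ~sanitize_area, so in either case quarantine_audit_trail holds — hence O(quarantine_audit_trail).
Premise 1, O(~forward_voucher -> ~quarantine_audit_trail), contraposes to O(quarantine_audit_trail -> forward_voucher); with O(quarantine_audit_trail) we get O(forward_voucher).
Premise 7, O(~update_patent -> ~forward_voucher), contraposes to O(forward_voucher -> update_patent); with O(forward_voucher) we get O(update_patent).
Premise 6 is O(timestamp_deed -> ~update_patent); contrapositively O(update_patent -> ~timestamp_deed). Since O(update_patent) holds, K gives O(~timestamp_deed).
Premise 4 is O(~timestamp_form -> timestamp_deed); contrapositively O(~timestamp_deed -> timestamp_form). Since O(~timestamp_deed) holds, K gives O(timestamp_form).
So O(timestamp_form) holds — timestamp_form is obligatory. None of the other listed options is made obligatory by any chain of premises.

timestamp_form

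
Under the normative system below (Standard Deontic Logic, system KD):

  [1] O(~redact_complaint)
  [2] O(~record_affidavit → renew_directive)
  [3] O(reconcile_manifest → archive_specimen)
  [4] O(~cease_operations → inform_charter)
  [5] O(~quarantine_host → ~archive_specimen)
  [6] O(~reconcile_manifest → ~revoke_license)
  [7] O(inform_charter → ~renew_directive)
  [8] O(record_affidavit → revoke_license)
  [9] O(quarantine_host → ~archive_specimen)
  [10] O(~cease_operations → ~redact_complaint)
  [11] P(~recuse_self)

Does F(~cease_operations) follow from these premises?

Yes

Premises 5 and 9 cover both cases: O(~quarantine_host → ~archive_specimen) and O(quarantine_host → ~archive_specimen). Since ~quarantine_host ∨ quarantine_host is a tautology, O(~archive_specimen) follows.
The contrapositive of premise 3 (O(reconcile_manifest → archive_specimen)) is O(~archive_specimen → ~reconcile_manifest), and O(~archive_specimen) is already established, so O(~reconcile_manifest).
With premise 6, O(~reconcile_manifest → ~revoke_license), the K-axiom yields O(~revoke_license).
Premise 8 is O(record_affidavit → revoke_license); contrapositively O(~revoke_license → ~record_affidavit). Since O(~revoke_license) holds, K gives O(~record_affidavit).
Applying K to premise 2 (O(~record_affidavit → renew_directive)) and O(~record_affidavit) yields O(renew_directive).
Premise 7, O(inform_charter → ~renew_directive), contraposes to O(renew_directive → ~inform_charter); with O(renew_directive) we get O(~inform_charter).
Premise 4, O(~cease_operations → inform_charter), contraposes to O(~inform_charter → cease_operations); with O(~inform_charter) we get O(cease_operations).
Premises 1, 10, 11 do not contribute to this derivation.
So O(cease_operations) holds, i.e. F(~cease_operations). The claim follows.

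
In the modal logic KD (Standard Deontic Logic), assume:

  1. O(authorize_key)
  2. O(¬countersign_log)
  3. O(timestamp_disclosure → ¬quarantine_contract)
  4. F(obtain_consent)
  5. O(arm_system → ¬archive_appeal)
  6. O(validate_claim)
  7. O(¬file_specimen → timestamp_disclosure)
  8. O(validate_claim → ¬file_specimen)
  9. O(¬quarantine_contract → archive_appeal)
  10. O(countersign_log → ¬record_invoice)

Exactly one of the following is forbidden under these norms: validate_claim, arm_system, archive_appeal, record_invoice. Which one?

arm_system

From premise 6 we have O(validate_claim).
Premise 8 is O(validate_claim → ¬file_specimen); since O(validate_claim), deontic closure gives O(¬file_specimen).
Premise 7 is O(¬file_specimen → timestamp_disclosure); since O(¬file_specimen), deontic closure gives O(timestamp_disclosure).
Applying K to premise 3 (O(timestamp_disclosure → ¬quarantine_contract)) and O(timestamp_disclosure) yields O(¬quarantine_contract).
From O(¬quarantine_contract) and premise 9, O(¬quarantine_contract → archive_appeal), we obtain O(archive_appeal).
The contrapositive of premise 5 (O(arm_system → ¬archive_appeal)) is O(archive_appeal → ¬arm_system), and O(archive_appeal) is already established, so O(¬arm_system).
So O(¬arm_system) holds, i.e. arm_system is forbidden. None of the other listed options is forbidden under the premises.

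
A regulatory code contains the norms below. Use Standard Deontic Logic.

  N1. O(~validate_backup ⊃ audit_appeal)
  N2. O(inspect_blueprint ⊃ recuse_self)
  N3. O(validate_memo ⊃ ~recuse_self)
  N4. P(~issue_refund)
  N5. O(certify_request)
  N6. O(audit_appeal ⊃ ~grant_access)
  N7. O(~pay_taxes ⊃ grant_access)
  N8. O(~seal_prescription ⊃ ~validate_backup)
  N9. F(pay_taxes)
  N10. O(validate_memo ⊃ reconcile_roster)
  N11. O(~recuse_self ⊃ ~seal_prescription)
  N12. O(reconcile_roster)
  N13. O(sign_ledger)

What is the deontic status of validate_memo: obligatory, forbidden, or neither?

Forbidden

Premise 9 is F(pay_taxes), i.e. O(~pay_taxes).
Premise 7 is O(~pay_taxes ⊃ grant_access); since O(~pay_taxes), deontic closure gives O(grant_access).
Premise 6, O(audit_appeal ⊃ ~grant_access), contraposes to O(grant_access ⊃ ~audit_appeal); with O(grant_access) we get O(~audit_appeal).
The contrapositive of premise 1 (O(~validate_backup ⊃ audit_appeal)) is O(~audit_appeal ⊃ validate_backup), and O(~audit_appeal) is already established, so O(validate_backup).
Premise 8, O(~seal_prescription ⊃ ~validate_backup), contraposes to O(validate_backup ⊃ seal_prescription); with O(validate_backup) we get O(seal_prescription).
Premise 11, O(~recuse_self ⊃ ~seal_prescription), contraposes to O(seal_prescription ⊃ recuse_self); with O(seal_prescription) we get O(recuse_self).
Premise 3, O(validate_memo ⊃ ~recuse_self), contraposes to O(recuse_self ⊃ ~validate_memo); with O(recuse_self) we get O(~validate_memo).
Premises 2, 4, 5, 10, 12, 13 do not contribute to this derivation.
Thus O(~validate_memo), which is F(validate_memo): validate_memo is forbidden.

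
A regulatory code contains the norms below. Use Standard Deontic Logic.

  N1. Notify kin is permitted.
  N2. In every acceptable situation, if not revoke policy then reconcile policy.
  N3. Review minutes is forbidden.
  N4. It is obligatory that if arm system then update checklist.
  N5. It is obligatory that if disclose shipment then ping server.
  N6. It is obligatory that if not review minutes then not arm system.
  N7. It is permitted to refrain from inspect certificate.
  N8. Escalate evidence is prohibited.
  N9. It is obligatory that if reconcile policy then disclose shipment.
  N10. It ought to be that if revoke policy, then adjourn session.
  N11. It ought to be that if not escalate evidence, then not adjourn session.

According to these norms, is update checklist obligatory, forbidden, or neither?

Premise 4 is O(arm_system → update_checklist), but O(arm_system) is not derivable from the premises, so it does not yield O(update_checklist).
No premise or chain of K-axiom applications forces O(update_checklist), and none forces O(¬update_checklist). So update_checklist is neither obligatory nor forbidden under these norms.

Neither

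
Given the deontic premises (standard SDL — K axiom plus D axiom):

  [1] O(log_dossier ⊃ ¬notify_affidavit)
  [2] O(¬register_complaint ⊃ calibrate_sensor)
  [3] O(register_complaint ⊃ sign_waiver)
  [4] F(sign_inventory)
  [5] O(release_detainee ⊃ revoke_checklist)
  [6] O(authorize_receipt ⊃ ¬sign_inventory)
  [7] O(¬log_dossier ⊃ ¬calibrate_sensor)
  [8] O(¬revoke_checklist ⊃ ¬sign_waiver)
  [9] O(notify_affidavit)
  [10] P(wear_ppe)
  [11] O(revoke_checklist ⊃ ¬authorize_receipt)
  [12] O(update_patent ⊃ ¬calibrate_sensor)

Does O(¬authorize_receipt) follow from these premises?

Yes

Premise 9 gives O(notify_affidavit).
The contrapositive of premise 1 (O(log_dossier ⊃ ¬notify_affidavit)) is O(notify_affidavit ⊃ ¬log_dossier), and O(notify_affidavit) is already established, so O(¬log_dossier).
Applying K to premise 7 (O(¬log_dossier ⊃ ¬calibrate_sensor)) and O(¬log_dossier) yields O(¬calibrate_sensor).
Premise 2 is O(¬register_complaint ⊃ calibrate_sensor); contrapositively O(¬calibrate_sensor ⊃ register_complaint). Since O(¬calibrate_sensor) holds, K gives O(register_complaint).
With premise 3, O(register_complaint ⊃ sign_waiver), the K-axiom yields O(sign_waiver).
Premise 8, O(¬revoke_checklist ⊃ ¬sign_waiver), contraposes to O(sign_waiver ⊃ revoke_checklist); with O(sign_waiver) we get O(revoke_checklist).
From O(revoke_checklist) and premise 11, O(revoke_checklist ⊃ ¬authorize_receipt), we obtain O(¬authorize_receipt).
Premises 4, 5, 6, 10, 12 do not contribute to this derivation.
So O(¬authorize_receipt) follows.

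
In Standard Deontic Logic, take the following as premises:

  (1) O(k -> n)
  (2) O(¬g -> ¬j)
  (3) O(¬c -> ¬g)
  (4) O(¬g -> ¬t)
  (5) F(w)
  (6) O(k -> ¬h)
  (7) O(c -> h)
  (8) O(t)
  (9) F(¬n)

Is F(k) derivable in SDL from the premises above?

Premise 8 gives O(t).
Premise 4 is O(¬g -> ¬t); contrapositively O(t -> g). Since O(t) holds, K gives O(g).
The contrapositive of premise 3 (O(¬c -> ¬g)) is O(g -> c), and O(g) is already established, so O(c).
Premise 7 is O(c -> h); since O(c), deontic closure gives O(h).
The contrapositive of premise 6 (O(k -> ¬h)) is O(h -> ¬k), and O(h) is already established, so O(¬k).
Premises 1, 2, 5, 9 do not contribute to this derivation.
So O(¬k) holds, i.e. F(k). The claim follows.

Yes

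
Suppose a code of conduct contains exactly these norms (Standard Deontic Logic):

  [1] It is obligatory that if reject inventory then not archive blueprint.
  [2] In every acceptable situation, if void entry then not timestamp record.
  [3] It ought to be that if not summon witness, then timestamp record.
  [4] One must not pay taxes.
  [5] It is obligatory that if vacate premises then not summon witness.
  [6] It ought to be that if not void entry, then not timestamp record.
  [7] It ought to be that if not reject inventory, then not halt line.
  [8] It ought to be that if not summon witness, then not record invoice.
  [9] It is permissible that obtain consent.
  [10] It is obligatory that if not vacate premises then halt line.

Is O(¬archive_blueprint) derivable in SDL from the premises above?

Premises 6 and 2 are O(¬void_entry → ¬timestamp_record) and O(void_entry → ¬timestamp_record); every ideal world satisfies ¬void_entry or void_entry, so in either case ¬timestamp_record holds — hence O(¬timestamp_record).
Premise 3 is O(¬summon_witness → timestamp_record); contrapositively O(¬timestamp_record → summon_witness). Since O(¬timestamp_record) holds, K gives O(summon_witness).
The contrapositive of premise 5 (O(vacate_premises → ¬summon_witness)) is O(summon_witness → ¬vacate_premises), and O(summon_witness) is already established, so O(¬vacate_premises).
Applying K to premise 10 (O(¬vacate_premises → halt_line)) and O(¬vacate_premises) yields O(halt_line).
The contrapositive of premise 7 (O(¬reject_inventory → ¬halt_line)) is O(halt_line → reject_inventory), and O(halt_line) is already established, so O(reject_inventory).
From O(reject_inventory) and premise 1, O(reject_inventory → ¬archive_blueprint), we obtain O(¬archive_blueprint).
Premises 4, 8, 9 do not contribute to this derivation.
So O(¬archive_blueprint) follows.

Yes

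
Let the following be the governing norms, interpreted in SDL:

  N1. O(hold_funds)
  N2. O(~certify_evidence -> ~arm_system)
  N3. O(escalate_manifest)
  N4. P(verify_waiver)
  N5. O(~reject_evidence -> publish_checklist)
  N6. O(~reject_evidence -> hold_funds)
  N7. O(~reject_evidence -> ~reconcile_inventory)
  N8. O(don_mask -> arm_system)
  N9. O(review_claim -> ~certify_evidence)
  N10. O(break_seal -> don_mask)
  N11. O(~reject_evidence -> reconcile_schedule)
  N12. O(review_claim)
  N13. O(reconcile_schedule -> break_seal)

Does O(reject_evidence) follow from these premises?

Yes

Premise 12 gives O(review_claim).
Premise 9 is O(review_claim -> ~certify_evidence); since O(review_claim), deontic closure gives O(~certify_evidence).
Premise 2 is O(~certify_evidence -> ~arm_system); since O(~certify_evidence), deontic closure gives O(~arm_system).
The contrapositive of premise 8 (O(don_mask -> arm_system)) is O(~arm_system -> ~don_mask), and O(~arm_system) is already established, so O(~don_mask).
Premise 10, O(break_seal -> don_mask), contraposes to O(~don_mask -> ~break_seal); with O(~don_mask) we get O(~break_seal).
Premise 13, O(reconcile_schedule -> break_seal), contraposes to O(~break_seal -> ~reconcile_schedule); with O(~break_seal) we get O(~reconcile_schedule).
Premise 11 is O(~reject_evidence -> reconcile_schedule); contrapositively O(~reconcile_schedule -> reject_evidence). Since O(~reconcile_schedule) holds, K gives O(reject_evidence).
Premises 1, 3, 4, 5, 6, 7 do not contribute to this derivation.
So O(reject_evidence) follows.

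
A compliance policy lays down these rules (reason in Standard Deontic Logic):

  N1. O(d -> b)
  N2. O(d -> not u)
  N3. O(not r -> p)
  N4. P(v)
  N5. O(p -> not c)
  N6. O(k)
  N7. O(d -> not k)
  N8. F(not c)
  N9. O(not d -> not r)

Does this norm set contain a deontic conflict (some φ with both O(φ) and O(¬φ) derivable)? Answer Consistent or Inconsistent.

Premise 6 states O(k) outright.
The contrapositive of premise 7 (O(d -> not k)) is O(k -> not d), and O(k) is already established, so O(not d).
Applying K to premise 9 (O(not d -> not r)) and O(not d) yields O(not r).
With premise 3, O(not r -> p), the K-axiom yields O(p).
With premise 5, O(p -> not c), the K-axiom yields O(not c).
But premise 8, F(not c), means O(c).
We now have both O(not c) and O(c) — c is simultaneously obligatory and forbidden, violating the D-axiom.

Inconsistent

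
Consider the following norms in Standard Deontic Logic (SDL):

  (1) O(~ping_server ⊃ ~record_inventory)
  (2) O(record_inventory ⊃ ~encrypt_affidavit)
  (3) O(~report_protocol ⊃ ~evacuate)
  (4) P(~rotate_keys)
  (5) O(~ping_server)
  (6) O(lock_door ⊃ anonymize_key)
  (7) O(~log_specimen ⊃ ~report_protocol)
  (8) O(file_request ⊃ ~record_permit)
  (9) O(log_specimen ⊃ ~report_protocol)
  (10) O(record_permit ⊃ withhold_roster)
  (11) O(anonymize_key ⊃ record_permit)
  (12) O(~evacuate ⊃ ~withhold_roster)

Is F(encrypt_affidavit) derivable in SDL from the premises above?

No

Premise 2 is O(record_inventory ⊃ ~encrypt_affidavit), but O(record_inventory) is not derivable from the premises, so it does not yield O(~encrypt_affidavit).
No other premise forces O(~encrypt_affidavit). An ideal world satisfying every premise can still have encrypt_affidavit true, so F(encrypt_affidavit) is not derivable.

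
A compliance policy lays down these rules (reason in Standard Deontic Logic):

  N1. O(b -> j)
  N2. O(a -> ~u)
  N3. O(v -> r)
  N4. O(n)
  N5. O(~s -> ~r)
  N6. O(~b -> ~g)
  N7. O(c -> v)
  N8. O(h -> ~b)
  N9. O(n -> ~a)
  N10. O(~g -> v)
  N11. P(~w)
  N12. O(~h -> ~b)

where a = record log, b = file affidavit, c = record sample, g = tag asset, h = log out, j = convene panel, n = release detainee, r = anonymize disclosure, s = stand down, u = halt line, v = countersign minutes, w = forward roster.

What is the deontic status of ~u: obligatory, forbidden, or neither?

Neither

Premise 2 is O(a -> ~u), but O(a) is not derivable from the premises, so it does not yield O(~u).
No premise or chain of K-axiom applications forces O(~u), and none forces O(u). So ~u is neither obligatory nor forbidden under these norms.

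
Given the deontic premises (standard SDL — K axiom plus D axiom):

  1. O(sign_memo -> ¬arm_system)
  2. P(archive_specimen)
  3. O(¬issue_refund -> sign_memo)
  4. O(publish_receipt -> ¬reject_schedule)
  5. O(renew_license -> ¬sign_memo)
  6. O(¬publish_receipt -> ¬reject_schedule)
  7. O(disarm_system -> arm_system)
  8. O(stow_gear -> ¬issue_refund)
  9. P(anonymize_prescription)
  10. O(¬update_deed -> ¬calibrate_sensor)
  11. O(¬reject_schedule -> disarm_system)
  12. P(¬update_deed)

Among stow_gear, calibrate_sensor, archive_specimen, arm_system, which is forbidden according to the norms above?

stow_gear

By case analysis on publish_receipt: premise 4 gives O(publish_receipt -> ¬reject_schedule) and premise 6 gives O(¬publish_receipt -> ¬reject_schedule), so O(¬reject_schedule) either way.
From O(¬reject_schedule) and premise 11, O(¬reject_schedule -> disarm_system), we obtain O(disarm_system).
With premise 7, O(disarm_system -> arm_system), the K-axiom yields O(arm_system).
Premise 1, O(sign_memo -> ¬arm_system), contraposes to O(arm_system -> ¬sign_memo); with O(arm_system) we get O(¬sign_memo).
Premise 3, O(¬issue_refund -> sign_memo), contraposes to O(¬sign_memo -> issue_refund); with O(¬sign_memo) we get O(issue_refund).
Premise 8 is O(stow_gear -> ¬issue_refund); contrapositively O(issue_refund -> ¬stow_gear). Since O(issue_refund) holds, K gives O(¬stow_gear).
So O(¬stow_gear) holds, i.e. stow_gear is forbidden. None of the other listed options is forbidden under the premises.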